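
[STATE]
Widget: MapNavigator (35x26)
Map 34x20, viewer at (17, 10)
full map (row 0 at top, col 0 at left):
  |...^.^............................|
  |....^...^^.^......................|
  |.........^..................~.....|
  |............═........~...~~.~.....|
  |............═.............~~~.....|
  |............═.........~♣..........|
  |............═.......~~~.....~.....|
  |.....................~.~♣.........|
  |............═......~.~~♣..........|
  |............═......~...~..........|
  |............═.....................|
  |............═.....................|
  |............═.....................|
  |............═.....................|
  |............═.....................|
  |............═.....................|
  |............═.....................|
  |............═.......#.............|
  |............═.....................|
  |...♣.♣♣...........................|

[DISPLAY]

                                   
                                   
                                   
...^.^............................ 
....^...^^.^...................... 
.........^..................~..... 
............═........~...~~.~..... 
............═.............~~~..... 
............═.........~♣.......... 
............═.......~~~.....~..... 
.....................~.~♣......... 
............═......~.~~♣.......... 
............═......~...~.......... 
............═....@................ 
............═..................... 
............═..................... 
............═..................... 
............═..................... 
............═..................... 
............═..................... 
............═.......#............. 
............═..................... 
...♣.♣♣........................... 
                                   
                                   
                                   


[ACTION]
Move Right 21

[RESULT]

                                   
                                   
                                   
..................                 
..................                 
............~.....                 
.....~...~~.~.....                 
..........~~~.....                 
......~♣..........                 
....~~~.....~.....                 
.....~.~♣.........                 
...~.~~♣..........                 
...~...~..........                 
.................@                 
..................                 
..................                 
..................                 
..................                 
..................                 
..................                 
....#.............                 
..................                 
..................                 
                                   
                                   
                                   


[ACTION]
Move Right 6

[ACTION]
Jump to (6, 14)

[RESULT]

           ....^...^^.^............
           .........^..............
           ............═........~..
           ............═...........
           ............═.........~♣
           ............═.......~~~.
           .....................~.~
           ............═......~.~~♣
           ............═......~...~
           ............═...........
           ............═...........
           ............═...........
           ............═...........
           ......@.....═...........
           ............═...........
           ............═...........
           ............═.......#...
           ............═...........
           ...♣.♣♣.................
                                   
                                   
                                   
                                   
                                   
                                   
                                   


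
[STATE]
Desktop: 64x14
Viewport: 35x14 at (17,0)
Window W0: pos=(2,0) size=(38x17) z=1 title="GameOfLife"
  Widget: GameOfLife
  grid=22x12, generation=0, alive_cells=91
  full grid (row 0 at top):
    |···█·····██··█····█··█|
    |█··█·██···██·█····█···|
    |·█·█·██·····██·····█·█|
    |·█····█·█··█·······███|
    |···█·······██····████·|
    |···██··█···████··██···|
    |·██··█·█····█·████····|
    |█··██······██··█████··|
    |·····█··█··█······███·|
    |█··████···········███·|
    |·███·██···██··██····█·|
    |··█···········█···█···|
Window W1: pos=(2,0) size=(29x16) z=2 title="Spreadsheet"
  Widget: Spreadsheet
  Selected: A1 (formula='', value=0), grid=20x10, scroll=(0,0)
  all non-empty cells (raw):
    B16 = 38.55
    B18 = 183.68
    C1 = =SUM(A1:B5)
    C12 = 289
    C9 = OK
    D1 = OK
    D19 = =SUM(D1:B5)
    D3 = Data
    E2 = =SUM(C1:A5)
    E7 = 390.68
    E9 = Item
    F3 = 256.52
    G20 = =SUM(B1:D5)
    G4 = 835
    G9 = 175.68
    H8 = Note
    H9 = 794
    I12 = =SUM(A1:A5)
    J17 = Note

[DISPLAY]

━━━━━━━━━━━━━┓━━━━━━━━┓            
             ┃        ┃            
─────────────┨────────┨            
             ┃        ┃            
 B       C   ┃        ┃            
-------------┃        ┃            
     0       ┃        ┃            
     0       ┃        ┃            
     0       ┃        ┃            
     0       ┃        ┃            
     0       ┃        ┃            
     0       ┃        ┃            
     0       ┃        ┃            
     0       ┃        ┃            


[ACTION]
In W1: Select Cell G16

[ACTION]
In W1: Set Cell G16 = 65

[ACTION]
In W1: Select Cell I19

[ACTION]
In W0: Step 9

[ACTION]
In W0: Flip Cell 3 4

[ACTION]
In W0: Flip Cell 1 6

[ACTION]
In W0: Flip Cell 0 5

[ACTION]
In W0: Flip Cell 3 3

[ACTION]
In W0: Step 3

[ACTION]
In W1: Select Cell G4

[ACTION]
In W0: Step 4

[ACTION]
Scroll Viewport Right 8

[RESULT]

━━━━━┓━━━━━━━━┓                    
     ┃        ┃                    
─────┨────────┨                    
     ┃        ┃                    
 C   ┃        ┃                    
-----┃        ┃                    
     ┃        ┃                    
     ┃        ┃                    
     ┃        ┃                    
     ┃        ┃                    
     ┃        ┃                    
     ┃        ┃                    
     ┃        ┃                    
     ┃        ┃                    


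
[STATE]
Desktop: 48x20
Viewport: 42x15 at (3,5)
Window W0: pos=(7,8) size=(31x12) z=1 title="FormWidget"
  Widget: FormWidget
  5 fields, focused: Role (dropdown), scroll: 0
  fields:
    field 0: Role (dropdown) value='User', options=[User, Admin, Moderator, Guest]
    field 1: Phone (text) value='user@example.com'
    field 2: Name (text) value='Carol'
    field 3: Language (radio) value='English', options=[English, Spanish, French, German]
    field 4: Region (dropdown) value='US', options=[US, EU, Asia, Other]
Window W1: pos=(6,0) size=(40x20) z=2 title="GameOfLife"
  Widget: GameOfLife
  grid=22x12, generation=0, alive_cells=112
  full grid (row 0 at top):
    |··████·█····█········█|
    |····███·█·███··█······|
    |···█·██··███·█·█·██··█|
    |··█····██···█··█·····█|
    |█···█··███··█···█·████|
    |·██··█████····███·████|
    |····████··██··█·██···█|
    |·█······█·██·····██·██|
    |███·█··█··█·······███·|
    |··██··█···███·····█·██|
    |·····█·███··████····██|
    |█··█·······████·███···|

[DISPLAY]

   ┃····███·█·███··█······                
   ┃···█·██··███·█·█·██··█                
   ┃··█····██···█··█·····█                
   ┃█···█··███··█···█·████                
   ┃·██··█████····███·████                
   ┃····████··██··█·██···█                
   ┃·█······█·██·····██·██                
   ┃███·█··█··█·······███·                
   ┃··██··█···███·····█·██                
   ┃·····█·███··████····██                
   ┃█··█·······████·███···                
   ┃                                      
   ┃                                      
   ┃                                      
   ┗━━━━━━━━━━━━━━━━━━━━━━━━━━━━━━━━━━━━━━


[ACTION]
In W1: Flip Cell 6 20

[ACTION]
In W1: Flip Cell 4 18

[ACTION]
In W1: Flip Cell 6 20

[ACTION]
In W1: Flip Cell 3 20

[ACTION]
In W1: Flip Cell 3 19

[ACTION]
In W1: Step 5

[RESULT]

   ┃···········██·········                
   ┃····██·······█···██···                
   ┃···█·········█····█···                
   ┃··················██··                
   ┃·············█····█···                
   ┃············██·█·█····                
   ┃·············██·······                
   ┃···········███········                
   ┃██··········█·····█···                
   ┃·█·█··███·█·█····█·█··                
   ┃··█···███··█······█···                
   ┃                                      
   ┃                                      
   ┃                                      
   ┗━━━━━━━━━━━━━━━━━━━━━━━━━━━━━━━━━━━━━━


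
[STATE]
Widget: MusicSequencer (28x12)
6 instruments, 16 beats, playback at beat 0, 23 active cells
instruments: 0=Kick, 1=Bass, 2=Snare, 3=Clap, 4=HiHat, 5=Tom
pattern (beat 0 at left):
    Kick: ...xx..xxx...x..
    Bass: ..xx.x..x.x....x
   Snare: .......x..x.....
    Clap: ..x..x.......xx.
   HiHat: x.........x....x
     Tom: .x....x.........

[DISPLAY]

      ▼123456789012345      
  Kick···██··███···█··      
  Bass··██·█··█·█····█      
 Snare·······█··█·····      
  Clap··█··█·······██·      
 HiHat█·········█····█      
   Tom·█····█·········      
                            
                            
                            
                            
                            


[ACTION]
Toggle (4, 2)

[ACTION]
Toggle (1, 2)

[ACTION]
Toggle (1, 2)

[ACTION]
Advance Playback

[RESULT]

      0▼23456789012345      
  Kick···██··███···█··      
  Bass··██·█··█·█····█      
 Snare·······█··█·····      
  Clap··█··█·······██·      
 HiHat█·█·······█····█      
   Tom·█····█·········      
                            
                            
                            
                            
                            


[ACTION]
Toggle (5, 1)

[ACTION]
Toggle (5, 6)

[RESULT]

      0▼23456789012345      
  Kick···██··███···█··      
  Bass··██·█··█·█····█      
 Snare·······█··█·····      
  Clap··█··█·······██·      
 HiHat█·█·······█····█      
   Tom················      
                            
                            
                            
                            
                            


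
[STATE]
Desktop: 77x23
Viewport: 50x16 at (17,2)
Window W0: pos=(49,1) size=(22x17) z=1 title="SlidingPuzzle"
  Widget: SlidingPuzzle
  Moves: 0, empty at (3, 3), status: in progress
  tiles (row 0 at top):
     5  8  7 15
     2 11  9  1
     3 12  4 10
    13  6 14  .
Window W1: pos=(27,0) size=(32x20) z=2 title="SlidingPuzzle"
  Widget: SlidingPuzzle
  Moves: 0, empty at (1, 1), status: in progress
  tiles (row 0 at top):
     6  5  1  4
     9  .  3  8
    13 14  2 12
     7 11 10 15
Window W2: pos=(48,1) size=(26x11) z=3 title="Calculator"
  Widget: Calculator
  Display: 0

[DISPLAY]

          ┠────────────────────┃ Calculator       
          ┃┌────┬────┬────┬────┠──────────────────
          ┃│  6 │  5 │  1 │  4 ┃                  
          ┃├────┼────┼────┼────┃┌───┬───┬───┬───┐ 
          ┃│  9 │    │  3 │  8 ┃│ 7 │ 8 │ 9 │ ÷ │ 
          ┃├────┼────┼────┼────┃├───┼───┼───┼───┤ 
          ┃│ 13 │ 14 │  2 │ 12 ┃│ 4 │ 5 │ 6 │ × │ 
          ┃├────┼────┼────┼────┃├───┼───┼───┼───┤ 
          ┃│  7 │ 11 │ 10 │ 15 ┃│ 1 │ 2 │ 3 │ - │ 
          ┃└────┴────┴────┴────┗━━━━━━━━━━━━━━━━━━
          ┃Moves: 0                      ┃─┴────┴─
          ┃                              ┃        
          ┃                              ┃        
          ┃                              ┃        
          ┃                              ┃        
          ┃                              ┃━━━━━━━━


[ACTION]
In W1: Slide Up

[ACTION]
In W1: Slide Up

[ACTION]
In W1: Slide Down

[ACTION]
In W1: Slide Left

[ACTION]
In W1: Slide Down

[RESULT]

          ┠────────────────────┃ Calculator       
          ┃┌────┬────┬────┬────┠──────────────────
          ┃│  6 │  5 │  1 │  4 ┃                  
          ┃├────┼────┼────┼────┃┌───┬───┬───┬───┐ 
          ┃│  9 │ 14 │    │  8 ┃│ 7 │ 8 │ 9 │ ÷ │ 
          ┃├────┼────┼────┼────┃├───┼───┼───┼───┤ 
          ┃│ 13 │  2 │  3 │ 12 ┃│ 4 │ 5 │ 6 │ × │ 
          ┃├────┼────┼────┼────┃├───┼───┼───┼───┤ 
          ┃│  7 │ 11 │ 10 │ 15 ┃│ 1 │ 2 │ 3 │ - │ 
          ┃└────┴────┴────┴────┗━━━━━━━━━━━━━━━━━━
          ┃Moves: 5                      ┃─┴────┴─
          ┃                              ┃        
          ┃                              ┃        
          ┃                              ┃        
          ┃                              ┃        
          ┃                              ┃━━━━━━━━


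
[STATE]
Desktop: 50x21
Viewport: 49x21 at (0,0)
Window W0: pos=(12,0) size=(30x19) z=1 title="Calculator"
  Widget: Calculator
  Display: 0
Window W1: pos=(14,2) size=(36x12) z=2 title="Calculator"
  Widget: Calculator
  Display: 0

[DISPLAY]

            ┏━━━━━━━━━━━━━━━━━━━━━━━━━━━━┓       
            ┃ Calculator                 ┃       
            ┠─┏━━━━━━━━━━━━━━━━━━━━━━━━━━━━━━━━━━
            ┃ ┃ Calculator                       
            ┃┌┠──────────────────────────────────
            ┃│┃                                 0
            ┃├┃┌───┬───┬───┬───┐                 
            ┃│┃│ 7 │ 8 │ 9 │ ÷ │                 
            ┃├┃├───┼───┼───┼───┤                 
            ┃│┃│ 4 │ 5 │ 6 │ × │                 
            ┃├┃├───┼───┼───┼───┤                 
            ┃│┃│ 1 │ 2 │ 3 │ - │                 
            ┃├┃└───┴───┴───┴───┘                 
            ┃│┗━━━━━━━━━━━━━━━━━━━━━━━━━━━━━━━━━━
            ┃└───┴───┴───┴───┘           ┃       
            ┃                            ┃       
            ┃                            ┃       
            ┃                            ┃       
            ┗━━━━━━━━━━━━━━━━━━━━━━━━━━━━┛       
                                                 
                                                 


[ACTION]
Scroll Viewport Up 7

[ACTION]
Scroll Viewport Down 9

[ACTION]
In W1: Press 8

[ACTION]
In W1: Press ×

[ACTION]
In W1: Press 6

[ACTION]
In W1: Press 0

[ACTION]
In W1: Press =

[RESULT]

            ┏━━━━━━━━━━━━━━━━━━━━━━━━━━━━┓       
            ┃ Calculator                 ┃       
            ┠─┏━━━━━━━━━━━━━━━━━━━━━━━━━━━━━━━━━━
            ┃ ┃ Calculator                       
            ┃┌┠──────────────────────────────────
            ┃│┃                               480
            ┃├┃┌───┬───┬───┬───┐                 
            ┃│┃│ 7 │ 8 │ 9 │ ÷ │                 
            ┃├┃├───┼───┼───┼───┤                 
            ┃│┃│ 4 │ 5 │ 6 │ × │                 
            ┃├┃├───┼───┼───┼───┤                 
            ┃│┃│ 1 │ 2 │ 3 │ - │                 
            ┃├┃└───┴───┴───┴───┘                 
            ┃│┗━━━━━━━━━━━━━━━━━━━━━━━━━━━━━━━━━━
            ┃└───┴───┴───┴───┘           ┃       
            ┃                            ┃       
            ┃                            ┃       
            ┃                            ┃       
            ┗━━━━━━━━━━━━━━━━━━━━━━━━━━━━┛       
                                                 
                                                 


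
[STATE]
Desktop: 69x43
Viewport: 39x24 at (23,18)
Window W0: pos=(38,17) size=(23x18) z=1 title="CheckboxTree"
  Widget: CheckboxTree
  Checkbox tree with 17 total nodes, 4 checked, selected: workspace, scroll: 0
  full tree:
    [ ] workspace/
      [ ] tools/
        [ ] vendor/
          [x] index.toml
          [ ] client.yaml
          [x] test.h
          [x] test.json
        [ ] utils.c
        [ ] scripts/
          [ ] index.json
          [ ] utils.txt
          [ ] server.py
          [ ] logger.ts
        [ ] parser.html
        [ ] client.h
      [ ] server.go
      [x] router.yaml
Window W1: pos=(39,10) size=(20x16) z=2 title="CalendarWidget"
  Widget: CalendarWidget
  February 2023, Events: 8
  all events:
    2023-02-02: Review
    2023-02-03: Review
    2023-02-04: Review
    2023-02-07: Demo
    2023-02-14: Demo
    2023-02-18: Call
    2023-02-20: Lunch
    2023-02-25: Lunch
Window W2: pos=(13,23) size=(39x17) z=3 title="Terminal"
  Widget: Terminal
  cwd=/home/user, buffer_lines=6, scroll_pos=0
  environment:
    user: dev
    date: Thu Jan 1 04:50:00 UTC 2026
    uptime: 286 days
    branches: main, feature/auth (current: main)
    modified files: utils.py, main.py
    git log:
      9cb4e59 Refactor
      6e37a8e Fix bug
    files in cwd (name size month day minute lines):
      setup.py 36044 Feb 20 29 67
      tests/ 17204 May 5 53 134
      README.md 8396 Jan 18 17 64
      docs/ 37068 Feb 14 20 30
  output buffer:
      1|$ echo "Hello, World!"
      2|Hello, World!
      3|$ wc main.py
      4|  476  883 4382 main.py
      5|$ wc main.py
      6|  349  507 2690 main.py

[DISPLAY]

               ┃┃20* 21 22 23 24 25┃ ┃ 
               ┠┃27 28             ┃─┨ 
               ┃┃                  ┃ ┃ 
               ┃┃                  ┃ ┃ 
               ┃┃                  ┃ ┃ 
━━━━━━━━━━━━━━━━━━━━━━━━━━━━┓      ┃l┃ 
                            ┃      ┃m┃ 
────────────────────────────┨━━━━━━┛ ┃ 
ello, World!"               ┃st.json ┃ 
rld!                        ┃s.c     ┃ 
.py                         ┃pts/    ┃ 
3 4382 main.py              ┃dex.json┃ 
.py                         ┃ils.txt ┃ 
7 2690 main.py              ┃rver.py ┃ 
                            ┃gger.ts ┃ 
                            ┃er.html ┃ 
                            ┃━━━━━━━━┛ 
                            ┃          
                            ┃          
                            ┃          
                            ┃          
━━━━━━━━━━━━━━━━━━━━━━━━━━━━┛          
                                       
                                       


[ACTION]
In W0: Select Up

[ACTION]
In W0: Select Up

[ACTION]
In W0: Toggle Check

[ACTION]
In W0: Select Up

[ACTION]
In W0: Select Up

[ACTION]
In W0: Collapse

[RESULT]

               ┃┃20* 21 22 23 24 25┃ ┃ 
               ┠┃27 28             ┃─┨ 
               ┃┃                  ┃ ┃ 
               ┃┃                  ┃ ┃ 
               ┃┃                  ┃ ┃ 
━━━━━━━━━━━━━━━━━━━━━━━━━━━━┓      ┃ ┃ 
                            ┃      ┃ ┃ 
────────────────────────────┨━━━━━━┛ ┃ 
ello, World!"               ┃        ┃ 
rld!                        ┃        ┃ 
.py                         ┃        ┃ 
3 4382 main.py              ┃        ┃ 
.py                         ┃        ┃ 
7 2690 main.py              ┃        ┃ 
                            ┃        ┃ 
                            ┃        ┃ 
                            ┃━━━━━━━━┛ 
                            ┃          
                            ┃          
                            ┃          
                            ┃          
━━━━━━━━━━━━━━━━━━━━━━━━━━━━┛          
                                       
                                       


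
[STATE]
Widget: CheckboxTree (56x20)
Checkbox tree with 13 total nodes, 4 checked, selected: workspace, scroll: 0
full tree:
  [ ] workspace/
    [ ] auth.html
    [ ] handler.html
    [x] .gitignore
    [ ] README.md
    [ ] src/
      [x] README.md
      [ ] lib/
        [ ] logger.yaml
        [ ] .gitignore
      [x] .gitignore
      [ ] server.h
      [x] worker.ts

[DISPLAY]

>[-] workspace/                                         
   [ ] auth.html                                        
   [ ] handler.html                                     
   [x] .gitignore                                       
   [ ] README.md                                        
   [-] src/                                             
     [x] README.md                                      
     [ ] lib/                                           
       [ ] logger.yaml                                  
       [ ] .gitignore                                   
     [x] .gitignore                                     
     [ ] server.h                                       
     [x] worker.ts                                      
                                                        
                                                        
                                                        
                                                        
                                                        
                                                        
                                                        


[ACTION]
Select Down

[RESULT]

 [-] workspace/                                         
>  [ ] auth.html                                        
   [ ] handler.html                                     
   [x] .gitignore                                       
   [ ] README.md                                        
   [-] src/                                             
     [x] README.md                                      
     [ ] lib/                                           
       [ ] logger.yaml                                  
       [ ] .gitignore                                   
     [x] .gitignore                                     
     [ ] server.h                                       
     [x] worker.ts                                      
                                                        
                                                        
                                                        
                                                        
                                                        
                                                        
                                                        


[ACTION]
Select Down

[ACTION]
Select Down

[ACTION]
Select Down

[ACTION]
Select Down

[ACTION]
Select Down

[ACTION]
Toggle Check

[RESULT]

 [-] workspace/                                         
   [ ] auth.html                                        
   [ ] handler.html                                     
   [x] .gitignore                                       
   [ ] README.md                                        
   [-] src/                                             
>    [ ] README.md                                      
     [ ] lib/                                           
       [ ] logger.yaml                                  
       [ ] .gitignore                                   
     [x] .gitignore                                     
     [ ] server.h                                       
     [x] worker.ts                                      
                                                        
                                                        
                                                        
                                                        
                                                        
                                                        
                                                        


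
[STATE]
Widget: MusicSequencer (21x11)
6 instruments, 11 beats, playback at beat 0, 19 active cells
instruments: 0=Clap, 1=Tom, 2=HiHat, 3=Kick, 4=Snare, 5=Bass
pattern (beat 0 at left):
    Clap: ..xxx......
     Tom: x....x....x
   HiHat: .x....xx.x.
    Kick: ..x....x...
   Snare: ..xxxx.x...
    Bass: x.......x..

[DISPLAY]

      ▼1234567890    
  Clap··███······    
   Tom█····█····█    
 HiHat·█····██·█·    
  Kick··█····█···    
 Snare··████·█···    
  Bass█·······█··    
                     
                     
                     
                     


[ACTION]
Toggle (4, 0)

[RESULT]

      ▼1234567890    
  Clap··███······    
   Tom█····█····█    
 HiHat·█····██·█·    
  Kick··█····█···    
 Snare█·████·█···    
  Bass█·······█··    
                     
                     
                     
                     


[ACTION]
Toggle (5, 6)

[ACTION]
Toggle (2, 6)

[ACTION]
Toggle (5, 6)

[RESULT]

      ▼1234567890    
  Clap··███······    
   Tom█····█····█    
 HiHat·█·····█·█·    
  Kick··█····█···    
 Snare█·████·█···    
  Bass█·······█··    
                     
                     
                     
                     


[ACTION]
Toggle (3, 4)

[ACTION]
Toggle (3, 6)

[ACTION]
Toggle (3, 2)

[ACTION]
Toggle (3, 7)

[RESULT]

      ▼1234567890    
  Clap··███······    
   Tom█····█····█    
 HiHat·█·····█·█·    
  Kick····█·█····    
 Snare█·████·█···    
  Bass█·······█··    
                     
                     
                     
                     


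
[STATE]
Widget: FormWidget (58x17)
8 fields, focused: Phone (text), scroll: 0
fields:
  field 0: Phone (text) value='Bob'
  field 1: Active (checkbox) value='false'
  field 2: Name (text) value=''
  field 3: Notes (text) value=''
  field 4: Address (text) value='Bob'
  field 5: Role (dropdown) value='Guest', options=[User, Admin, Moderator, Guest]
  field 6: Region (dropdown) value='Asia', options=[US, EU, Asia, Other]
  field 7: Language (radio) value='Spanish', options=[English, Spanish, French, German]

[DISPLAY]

> Phone:      [Bob                                       ]
  Active:     [ ]                                         
  Name:       [                                          ]
  Notes:      [                                          ]
  Address:    [Bob                                       ]
  Role:       [Guest                                    ▼]
  Region:     [Asia                                     ▼]
  Language:   ( ) English  (●) Spanish  ( ) French  ( ) Ge
                                                          
                                                          
                                                          
                                                          
                                                          
                                                          
                                                          
                                                          
                                                          


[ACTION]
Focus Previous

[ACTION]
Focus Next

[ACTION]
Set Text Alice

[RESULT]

> Phone:      [Alice                                     ]
  Active:     [ ]                                         
  Name:       [                                          ]
  Notes:      [                                          ]
  Address:    [Bob                                       ]
  Role:       [Guest                                    ▼]
  Region:     [Asia                                     ▼]
  Language:   ( ) English  (●) Spanish  ( ) French  ( ) Ge
                                                          
                                                          
                                                          
                                                          
                                                          
                                                          
                                                          
                                                          
                                                          


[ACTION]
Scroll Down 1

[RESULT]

  Active:     [ ]                                         
  Name:       [                                          ]
  Notes:      [                                          ]
  Address:    [Bob                                       ]
  Role:       [Guest                                    ▼]
  Region:     [Asia                                     ▼]
  Language:   ( ) English  (●) Spanish  ( ) French  ( ) Ge
                                                          
                                                          
                                                          
                                                          
                                                          
                                                          
                                                          
                                                          
                                                          
                                                          


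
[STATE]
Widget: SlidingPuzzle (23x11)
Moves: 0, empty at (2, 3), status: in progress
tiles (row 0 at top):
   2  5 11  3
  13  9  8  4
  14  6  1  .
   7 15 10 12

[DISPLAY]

┌────┬────┬────┬────┐  
│  2 │  5 │ 11 │  3 │  
├────┼────┼────┼────┤  
│ 13 │  9 │  8 │  4 │  
├────┼────┼────┼────┤  
│ 14 │  6 │  1 │    │  
├────┼────┼────┼────┤  
│  7 │ 15 │ 10 │ 12 │  
└────┴────┴────┴────┘  
Moves: 0               
                       


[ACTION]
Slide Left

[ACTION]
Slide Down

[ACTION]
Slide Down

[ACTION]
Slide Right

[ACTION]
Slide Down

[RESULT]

┌────┬────┬────┬────┐  
│  2 │  5 │    │ 11 │  
├────┼────┼────┼────┤  
│ 13 │  9 │  8 │  3 │  
├────┼────┼────┼────┤  
│ 14 │  6 │  1 │  4 │  
├────┼────┼────┼────┤  
│  7 │ 15 │ 10 │ 12 │  
└────┴────┴────┴────┘  
Moves: 3               
                       


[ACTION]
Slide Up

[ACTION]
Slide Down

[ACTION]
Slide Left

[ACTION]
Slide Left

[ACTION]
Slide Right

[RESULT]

┌────┬────┬────┬────┐  
│  2 │  5 │    │ 11 │  
├────┼────┼────┼────┤  
│ 13 │  9 │  8 │  3 │  
├────┼────┼────┼────┤  
│ 14 │  6 │  1 │  4 │  
├────┼────┼────┼────┤  
│  7 │ 15 │ 10 │ 12 │  
└────┴────┴────┴────┘  
Moves: 7               
                       


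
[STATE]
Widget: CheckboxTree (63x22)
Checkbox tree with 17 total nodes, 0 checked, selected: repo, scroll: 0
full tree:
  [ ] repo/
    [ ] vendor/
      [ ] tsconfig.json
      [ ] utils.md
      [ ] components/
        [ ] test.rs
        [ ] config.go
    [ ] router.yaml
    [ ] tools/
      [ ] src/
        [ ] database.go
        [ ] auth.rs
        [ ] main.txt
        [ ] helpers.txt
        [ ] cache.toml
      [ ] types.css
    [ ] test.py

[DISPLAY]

>[ ] repo/                                                     
   [ ] vendor/                                                 
     [ ] tsconfig.json                                         
     [ ] utils.md                                              
     [ ] components/                                           
       [ ] test.rs                                             
       [ ] config.go                                           
   [ ] router.yaml                                             
   [ ] tools/                                                  
     [ ] src/                                                  
       [ ] database.go                                         
       [ ] auth.rs                                             
       [ ] main.txt                                            
       [ ] helpers.txt                                         
       [ ] cache.toml                                          
     [ ] types.css                                             
   [ ] test.py                                                 
                                                               
                                                               
                                                               
                                                               
                                                               


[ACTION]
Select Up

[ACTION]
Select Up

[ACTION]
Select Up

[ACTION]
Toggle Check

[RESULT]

>[x] repo/                                                     
   [x] vendor/                                                 
     [x] tsconfig.json                                         
     [x] utils.md                                              
     [x] components/                                           
       [x] test.rs                                             
       [x] config.go                                           
   [x] router.yaml                                             
   [x] tools/                                                  
     [x] src/                                                  
       [x] database.go                                         
       [x] auth.rs                                             
       [x] main.txt                                            
       [x] helpers.txt                                         
       [x] cache.toml                                          
     [x] types.css                                             
   [x] test.py                                                 
                                                               
                                                               
                                                               
                                                               
                                                               


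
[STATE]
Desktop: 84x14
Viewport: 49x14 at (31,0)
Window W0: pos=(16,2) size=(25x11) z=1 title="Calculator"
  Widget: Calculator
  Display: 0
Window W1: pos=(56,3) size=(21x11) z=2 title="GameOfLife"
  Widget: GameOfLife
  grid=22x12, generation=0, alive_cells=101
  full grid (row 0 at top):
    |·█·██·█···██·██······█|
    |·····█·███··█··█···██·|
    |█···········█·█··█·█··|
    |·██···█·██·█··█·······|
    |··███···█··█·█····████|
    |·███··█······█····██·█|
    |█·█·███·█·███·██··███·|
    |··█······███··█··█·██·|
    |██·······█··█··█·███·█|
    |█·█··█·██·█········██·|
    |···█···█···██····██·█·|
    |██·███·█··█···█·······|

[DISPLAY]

                                                 
                                                 
━━━━━━━━━┓                                       
         ┃               ┏━━━━━━━━━━━━━━━━━━━┓   
─────────┨               ┃ GameOfLife        ┃   
        0┃               ┠───────────────────┨   
──┐      ┃               ┃Gen: 0             ┃   
÷ │      ┃               ┃██···█·██·█··█·····┃   
──┤      ┃               ┃·███···█··█·█····██┃   
× │      ┃               ┃███··█······█····██┃   
──┤      ┃               ┃·█·███·█·███·██··██┃   
- │      ┃               ┃·█······███··█··█·█┃   
━━━━━━━━━┛               ┃█·······█··█··█·███┃   
                         ┗━━━━━━━━━━━━━━━━━━━┛   


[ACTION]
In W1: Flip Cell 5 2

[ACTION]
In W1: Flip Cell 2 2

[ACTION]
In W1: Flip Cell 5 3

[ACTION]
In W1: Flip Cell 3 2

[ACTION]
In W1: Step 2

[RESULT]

                                                 
                                                 
━━━━━━━━━┓                                       
         ┃               ┏━━━━━━━━━━━━━━━━━━━┓   
─────────┨               ┃ GameOfLife        ┃   
        0┃               ┠───────────────────┨   
──┐      ┃               ┃Gen: 2             ┃   
÷ │      ┃               ┃█····██··········█·┃   
──┤      ┃               ┃█····█·····███·····┃   
× │      ┃               ┃█········███··████·┃   
──┤      ┃               ┃··█·█·███····██·██·┃   
- │      ┃               ┃····█·█·····██··██·┃   
━━━━━━━━━┛               ┃·█···█········███··┃   
                         ┗━━━━━━━━━━━━━━━━━━━┛   
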